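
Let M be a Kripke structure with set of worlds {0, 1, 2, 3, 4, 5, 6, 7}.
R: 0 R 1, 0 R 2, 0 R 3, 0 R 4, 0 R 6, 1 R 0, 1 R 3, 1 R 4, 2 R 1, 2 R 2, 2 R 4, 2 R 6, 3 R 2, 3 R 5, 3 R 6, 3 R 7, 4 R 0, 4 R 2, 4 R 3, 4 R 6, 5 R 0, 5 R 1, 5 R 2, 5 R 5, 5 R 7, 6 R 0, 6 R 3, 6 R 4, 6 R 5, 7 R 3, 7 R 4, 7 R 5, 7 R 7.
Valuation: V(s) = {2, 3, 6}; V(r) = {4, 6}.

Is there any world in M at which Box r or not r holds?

Recall that Box ψ holds at a world iff ψ holds at every accessible world, and Dia ψ holds iff ψ holds at some accessible world.
Let φ = Box r or not r. Evaluate φ at each world:
  0 (successors {1, 2, 3, 4, 6}): φ is true.
  1 (successors {0, 3, 4}): φ is true.
  2 (successors {1, 2, 4, 6}): φ is true.
  3 (successors {2, 5, 6, 7}): φ is true.
  4 (successors {0, 2, 3, 6}): φ is false.
  5 (successors {0, 1, 2, 5, 7}): φ is true.
  6 (successors {0, 3, 4, 5}): φ is false.
  7 (successors {3, 4, 5, 7}): φ is true.
Detail at 0 (witness):
  At 0: Box r is false, not r is true, so Box r or not r is true.
    At 0: Box r requires r at every successor {1, 2, 3, 4, 6}.
      r fails at 1, so Box r is false at 0.

Yes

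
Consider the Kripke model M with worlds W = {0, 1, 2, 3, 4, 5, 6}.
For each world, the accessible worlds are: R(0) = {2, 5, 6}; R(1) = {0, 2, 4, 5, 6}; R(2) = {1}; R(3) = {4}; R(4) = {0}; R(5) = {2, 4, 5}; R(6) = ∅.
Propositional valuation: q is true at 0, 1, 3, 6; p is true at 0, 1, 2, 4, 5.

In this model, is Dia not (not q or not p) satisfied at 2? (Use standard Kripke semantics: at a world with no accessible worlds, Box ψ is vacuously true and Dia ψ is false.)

At 2: Dia not (not q or not p) requires not (not q or not p) at some successor in {1}.
  not (not q or not p) holds at 1, so Dia not (not q or not p) is true at 2.

Yes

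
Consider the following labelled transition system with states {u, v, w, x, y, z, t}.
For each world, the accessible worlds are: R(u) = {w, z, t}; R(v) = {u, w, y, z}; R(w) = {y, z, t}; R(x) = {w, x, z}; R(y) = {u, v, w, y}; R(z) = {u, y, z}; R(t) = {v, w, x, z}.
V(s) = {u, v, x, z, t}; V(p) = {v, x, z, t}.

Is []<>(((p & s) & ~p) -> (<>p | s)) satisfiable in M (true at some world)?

Let φ = []<>(((p & s) & ~p) -> (<>p | s)). Evaluate φ at each world:
  u (successors {w, z, t}): φ is true.
  v (successors {u, w, y, z}): φ is true.
  w (successors {y, z, t}): φ is true.
  x (successors {w, x, z}): φ is true.
  y (successors {u, v, w, y}): φ is true.
  z (successors {u, y, z}): φ is true.
  t (successors {v, w, x, z}): φ is true.
Detail at u (witness):
  At u: []<>(((p & s) & ~p) -> (<>p | s)) requires <>(((p & s) & ~p) -> (<>p | s)) at every successor {w, z, t}.
      At w: <>(((p & s) & ~p) -> (<>p | s)) requires ((p & s) & ~p) -> (<>p | s) at some successor in {y, z, t}.
        ((p & s) & ~p) -> (<>p | s) holds at y, so <>(((p & s) & ~p) -> (<>p | s)) is true at w.
      At z: <>(((p & s) & ~p) -> (<>p | s)) requires ((p & s) & ~p) -> (<>p | s) at some successor in {u, y, z}.
        ((p & s) & ~p) -> (<>p | s) holds at u, so <>(((p & s) & ~p) -> (<>p | s)) is true at z.
      At t: <>(((p & s) & ~p) -> (<>p | s)) requires ((p & s) & ~p) -> (<>p | s) at some successor in {v, w, x, z}.
        ((p & s) & ~p) -> (<>p | s) holds at v, so <>(((p & s) & ~p) -> (<>p | s)) is true at t.
  So []<>(((p & s) & ~p) -> (<>p | s)) is true at u.

Yes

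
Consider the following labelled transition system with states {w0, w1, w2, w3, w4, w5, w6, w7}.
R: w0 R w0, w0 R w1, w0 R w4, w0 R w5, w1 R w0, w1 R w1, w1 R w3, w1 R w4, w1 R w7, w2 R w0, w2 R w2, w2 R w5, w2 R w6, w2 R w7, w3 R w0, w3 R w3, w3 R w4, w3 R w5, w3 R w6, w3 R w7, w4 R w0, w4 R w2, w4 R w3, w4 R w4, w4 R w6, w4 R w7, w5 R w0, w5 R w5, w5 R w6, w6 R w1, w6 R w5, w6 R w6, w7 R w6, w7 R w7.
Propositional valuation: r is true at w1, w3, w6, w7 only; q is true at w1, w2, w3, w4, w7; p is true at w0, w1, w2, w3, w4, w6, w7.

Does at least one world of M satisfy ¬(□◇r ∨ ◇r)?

Recall that □ψ holds at a world iff ψ holds at every accessible world, and ◇ψ holds iff ψ holds at some accessible world.
Let φ = ¬(□◇r ∨ ◇r). Evaluate φ at each world:
  w0 (successors {w0, w1, w4, w5}): φ is false.
  w1 (successors {w0, w1, w3, w4, w7}): φ is false.
  w2 (successors {w0, w2, w5, w6, w7}): φ is false.
  w3 (successors {w0, w3, w4, w5, w6, w7}): φ is false.
  w4 (successors {w0, w2, w3, w4, w6, w7}): φ is false.
  w5 (successors {w0, w5, w6}): φ is false.
  w6 (successors {w1, w5, w6}): φ is false.
  w7 (successors {w6, w7}): φ is false.
For instance, at w7:
  At w7: □◇r ∨ ◇r is true, so ¬(□◇r ∨ ◇r) is false.
    At w7: □◇r is true, ◇r is true, so □◇r ∨ ◇r is true.
      At w7: □◇r requires ◇r at every successor {w6, w7}.
        At w6: ◇r is true.
        At w7: ◇r is true.
      So □◇r is true at w7.
      At w7: ◇r requires r at some successor in {w6, w7}.
        r holds at w6, so ◇r is true at w7.

No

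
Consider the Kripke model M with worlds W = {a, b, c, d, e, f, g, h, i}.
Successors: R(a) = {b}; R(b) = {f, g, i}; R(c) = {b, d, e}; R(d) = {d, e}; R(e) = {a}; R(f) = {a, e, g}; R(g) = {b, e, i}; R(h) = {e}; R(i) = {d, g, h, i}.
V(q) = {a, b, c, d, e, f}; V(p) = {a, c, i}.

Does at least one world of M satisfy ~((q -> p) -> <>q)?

No

Let φ = ~((q -> p) -> <>q). Evaluate φ at each world:
  a (successors {b}): φ is false.
  b (successors {f, g, i}): φ is false.
  c (successors {b, d, e}): φ is false.
  d (successors {d, e}): φ is false.
  e (successors {a}): φ is false.
  f (successors {a, e, g}): φ is false.
  g (successors {b, e, i}): φ is false.
  h (successors {e}): φ is false.
  i (successors {d, g, h, i}): φ is false.
For instance, at b:
  At b: (q -> p) -> <>q is true, so ~((q -> p) -> <>q) is false.
    At b: q -> p is false, <>q is true, so (q -> p) -> <>q is true.
      At b: <>q requires q at some successor in {f, g, i}.
        q holds at f, so <>q is true at b.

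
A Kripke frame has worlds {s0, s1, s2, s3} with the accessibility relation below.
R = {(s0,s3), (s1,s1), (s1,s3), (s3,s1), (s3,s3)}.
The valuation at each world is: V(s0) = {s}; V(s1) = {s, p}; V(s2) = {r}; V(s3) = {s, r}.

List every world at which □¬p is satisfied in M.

Recall that □ψ holds at a world iff ψ holds at every accessible world, and ◇ψ holds iff ψ holds at some accessible world.
Let φ = □¬p. Evaluate φ at each world:
  s0 (successors {s3}): φ is true.
  s1 (successors {s1, s3}): φ is false.
  s2 (successors ∅): φ is true.
  s3 (successors {s1, s3}): φ is false.
For instance, at s0:
  At s0: □¬p requires ¬p at every successor {s3}.
    At s3: ¬p is true.
  So □¬p is true at s0.
Satisfying worlds: {s0, s2}

s0, s2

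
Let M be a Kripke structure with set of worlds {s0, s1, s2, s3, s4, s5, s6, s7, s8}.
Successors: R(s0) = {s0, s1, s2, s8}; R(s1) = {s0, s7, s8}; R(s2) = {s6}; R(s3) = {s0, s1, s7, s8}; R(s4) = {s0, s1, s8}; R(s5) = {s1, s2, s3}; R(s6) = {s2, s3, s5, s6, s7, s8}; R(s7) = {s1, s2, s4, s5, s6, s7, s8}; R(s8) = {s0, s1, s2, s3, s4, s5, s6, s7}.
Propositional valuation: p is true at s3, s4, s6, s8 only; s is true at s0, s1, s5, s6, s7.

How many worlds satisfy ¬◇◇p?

Let φ = ¬◇◇p. Evaluate φ at each world:
  s0 (successors {s0, s1, s2, s8}): φ is false.
  s1 (successors {s0, s7, s8}): φ is false.
  s2 (successors {s6}): φ is false.
  s3 (successors {s0, s1, s7, s8}): φ is false.
  s4 (successors {s0, s1, s8}): φ is false.
  s5 (successors {s1, s2, s3}): φ is false.
  s6 (successors {s2, s3, s5, s6, s7, s8}): φ is false.
  s7 (successors {s1, s2, s4, s5, s6, s7, s8}): φ is false.
  s8 (successors {s0, s1, s2, s3, s4, s5, s6, s7}): φ is false.
For instance, at s6:
  At s6: ◇◇p is true, so ¬◇◇p is false.
    At s6: ◇◇p requires ◇p at some successor in {s2, s3, s5, s6, s7, s8}.
      ◇p holds at s2, so ◇◇p is true at s6.
Satisfying worlds: none.

0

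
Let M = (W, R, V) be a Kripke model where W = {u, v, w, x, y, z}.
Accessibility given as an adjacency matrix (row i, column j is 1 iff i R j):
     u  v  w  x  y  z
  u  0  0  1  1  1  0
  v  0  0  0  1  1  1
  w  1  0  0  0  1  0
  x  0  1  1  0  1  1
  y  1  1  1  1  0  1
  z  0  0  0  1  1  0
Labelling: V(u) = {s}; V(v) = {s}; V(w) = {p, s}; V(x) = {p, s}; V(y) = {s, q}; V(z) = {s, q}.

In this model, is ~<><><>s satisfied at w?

No

At w: <><><>s is true, so ~<><><>s is false.
  At w: <><><>s requires <><>s at some successor in {u, y}.
    <><>s holds at u, so <><><>s is true at w.
      At u: <><>s requires <>s at some successor in {w, x, y}.
        <>s holds at w, so <><>s is true at u.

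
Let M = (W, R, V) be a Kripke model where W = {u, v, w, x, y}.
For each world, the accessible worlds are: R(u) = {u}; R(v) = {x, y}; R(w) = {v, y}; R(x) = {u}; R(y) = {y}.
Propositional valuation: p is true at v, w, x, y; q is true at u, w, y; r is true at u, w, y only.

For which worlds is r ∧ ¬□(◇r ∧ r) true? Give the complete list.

Let φ = r ∧ ¬□(◇r ∧ r). Evaluate φ at each world:
  u (successors {u}): φ is false.
  v (successors {x, y}): φ is false.
  w (successors {v, y}): φ is true.
  x (successors {u}): φ is false.
  y (successors {y}): φ is false.
For instance, at w:
  At w: r is true, ¬□(◇r ∧ r) is true, so r ∧ ¬□(◇r ∧ r) is true.
    At w: □(◇r ∧ r) is false, so ¬□(◇r ∧ r) is true.
      At w: □(◇r ∧ r) requires ◇r ∧ r at every successor {v, y}.
        ◇r ∧ r fails at v, so □(◇r ∧ r) is false at w.
Satisfying worlds: {w}

w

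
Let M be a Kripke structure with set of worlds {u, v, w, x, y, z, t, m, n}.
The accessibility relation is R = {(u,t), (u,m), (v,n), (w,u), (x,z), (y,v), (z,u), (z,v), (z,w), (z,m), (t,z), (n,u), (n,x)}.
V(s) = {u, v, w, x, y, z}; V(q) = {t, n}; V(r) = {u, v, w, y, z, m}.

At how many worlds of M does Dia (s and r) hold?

6

Let φ = Dia (s and r). Evaluate φ at each world:
  u (successors {t, m}): φ is false.
  v (successors {n}): φ is false.
  w (successors {u}): φ is true.
  x (successors {z}): φ is true.
  y (successors {v}): φ is true.
  z (successors {u, v, w, m}): φ is true.
  t (successors {z}): φ is true.
  m (successors ∅): φ is false.
  n (successors {u, x}): φ is true.
For instance, at w:
  At w: Dia (s and r) requires s and r at some successor in {u}.
    s and r holds at u, so Dia (s and r) is true at w.
Satisfying worlds: {w, x, y, z, t, n}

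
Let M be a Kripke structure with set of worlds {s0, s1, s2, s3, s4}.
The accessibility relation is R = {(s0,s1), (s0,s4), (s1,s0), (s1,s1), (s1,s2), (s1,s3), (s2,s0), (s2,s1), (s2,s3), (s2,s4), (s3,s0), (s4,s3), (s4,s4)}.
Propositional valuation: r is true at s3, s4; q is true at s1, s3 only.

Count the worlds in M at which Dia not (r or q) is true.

Let φ = Dia not (r or q). Evaluate φ at each world:
  s0 (successors {s1, s4}): φ is false.
  s1 (successors {s0, s1, s2, s3}): φ is true.
  s2 (successors {s0, s1, s3, s4}): φ is true.
  s3 (successors {s0}): φ is true.
  s4 (successors {s3, s4}): φ is false.
For instance, at s3:
  At s3: Dia not (r or q) requires not (r or q) at some successor in {s0}.
    not (r or q) holds at s0, so Dia not (r or q) is true at s3.
Satisfying worlds: {s1, s2, s3}

3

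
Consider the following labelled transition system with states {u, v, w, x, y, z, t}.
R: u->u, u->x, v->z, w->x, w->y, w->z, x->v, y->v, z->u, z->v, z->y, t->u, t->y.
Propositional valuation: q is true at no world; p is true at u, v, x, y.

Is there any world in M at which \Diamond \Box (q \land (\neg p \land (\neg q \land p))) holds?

Recall that \Box ψ holds at a world iff ψ holds at every accessible world, and \Diamond ψ holds iff ψ holds at some accessible world.
Let φ = \Diamond \Box (q \land (\neg p \land (\neg q \land p))). Evaluate φ at each world:
  u (successors {u, x}): φ is false.
  v (successors {z}): φ is false.
  w (successors {x, y, z}): φ is false.
  x (successors {v}): φ is false.
  y (successors {v}): φ is false.
  z (successors {u, v, y}): φ is false.
  t (successors {u, y}): φ is false.
For instance, at w:
  At w: \Diamond \Box (q \land (\neg p \land (\neg q \land p))) requires \Box (q \land (\neg p \land (\neg q \land p))) at some successor in {x, y, z}.
    At x: \Box (q \land (\neg p \land (\neg q \land p))) is false.
    At y: \Box (q \land (\neg p \land (\neg q \land p))) is false.
    At z: \Box (q \land (\neg p \land (\neg q \land p))) is false.
  So \Diamond \Box (q \land (\neg p \land (\neg q \land p))) is false at w.

No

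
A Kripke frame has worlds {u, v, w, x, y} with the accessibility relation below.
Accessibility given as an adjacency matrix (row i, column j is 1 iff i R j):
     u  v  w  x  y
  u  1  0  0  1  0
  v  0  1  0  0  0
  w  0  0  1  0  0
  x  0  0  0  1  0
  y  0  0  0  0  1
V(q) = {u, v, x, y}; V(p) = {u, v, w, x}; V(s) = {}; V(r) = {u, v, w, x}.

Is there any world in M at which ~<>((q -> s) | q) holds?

No

Let φ = ~<>((q -> s) | q). Evaluate φ at each world:
  u (successors {u, x}): φ is false.
  v (successors {v}): φ is false.
  w (successors {w}): φ is false.
  x (successors {x}): φ is false.
  y (successors {y}): φ is false.
For instance, at u:
  At u: <>((q -> s) | q) is true, so ~<>((q -> s) | q) is false.
    At u: <>((q -> s) | q) requires (q -> s) | q at some successor in {u, x}.
      (q -> s) | q holds at u, so <>((q -> s) | q) is true at u.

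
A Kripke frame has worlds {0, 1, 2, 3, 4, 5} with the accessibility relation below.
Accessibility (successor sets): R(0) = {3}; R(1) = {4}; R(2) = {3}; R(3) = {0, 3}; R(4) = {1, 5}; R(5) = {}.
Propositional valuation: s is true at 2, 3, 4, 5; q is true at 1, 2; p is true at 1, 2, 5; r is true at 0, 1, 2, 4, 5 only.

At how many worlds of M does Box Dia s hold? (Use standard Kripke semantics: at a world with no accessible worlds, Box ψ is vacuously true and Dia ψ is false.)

5

Let φ = Box Dia s. Evaluate φ at each world:
  0 (successors {3}): φ is true.
  1 (successors {4}): φ is true.
  2 (successors {3}): φ is true.
  3 (successors {0, 3}): φ is true.
  4 (successors {1, 5}): φ is false.
  5 (successors ∅): φ is true.
For instance, at 1:
  At 1: Box Dia s requires Dia s at every successor {4}.
      At 4: Dia s requires s at some successor in {1, 5}.
        s holds at 5, so Dia s is true at 4.
  So Box Dia s is true at 1.
Satisfying worlds: {0, 1, 2, 3, 5}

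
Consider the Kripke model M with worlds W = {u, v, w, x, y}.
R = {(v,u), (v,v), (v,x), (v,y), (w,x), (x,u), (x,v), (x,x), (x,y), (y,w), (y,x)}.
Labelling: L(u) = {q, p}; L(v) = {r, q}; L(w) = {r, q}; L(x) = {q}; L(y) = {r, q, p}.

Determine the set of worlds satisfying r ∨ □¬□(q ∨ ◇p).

u, v, w, y

Recall that □ψ holds at a world iff ψ holds at every accessible world, and ◇ψ holds iff ψ holds at some accessible world.
Let φ = r ∨ □¬□(q ∨ ◇p). Evaluate φ at each world:
  u (successors ∅): φ is true.
  v (successors {u, v, x, y}): φ is true.
  w (successors {x}): φ is true.
  x (successors {u, v, x, y}): φ is false.
  y (successors {w, x}): φ is true.
For instance, at y:
  At y: r is true, □¬□(q ∨ ◇p) is false, so r ∨ □¬□(q ∨ ◇p) is true.
    At y: □¬□(q ∨ ◇p) requires ¬□(q ∨ ◇p) at every successor {w, x}.
      ¬□(q ∨ ◇p) fails at w, so □¬□(q ∨ ◇p) is false at y.
Satisfying worlds: {u, v, w, y}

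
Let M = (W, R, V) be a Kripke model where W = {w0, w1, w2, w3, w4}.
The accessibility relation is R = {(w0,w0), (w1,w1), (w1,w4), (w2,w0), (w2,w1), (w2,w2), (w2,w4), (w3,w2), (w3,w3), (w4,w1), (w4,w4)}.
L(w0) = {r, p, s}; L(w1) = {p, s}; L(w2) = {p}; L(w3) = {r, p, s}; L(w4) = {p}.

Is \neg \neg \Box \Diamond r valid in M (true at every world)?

Recall that \Box ψ holds at a world iff ψ holds at every accessible world, and \Diamond ψ holds iff ψ holds at some accessible world.
Let φ = \neg \neg \Box \Diamond r. Evaluate φ at each world:
  w0 (successors {w0}): φ is true.
  w1 (successors {w1, w4}): φ is false.
  w2 (successors {w0, w1, w2, w4}): φ is false.
  w3 (successors {w2, w3}): φ is true.
  w4 (successors {w1, w4}): φ is false.
Detail at w1 (counterexample):
  At w1: \neg \Box \Diamond r is true, so \neg \neg \Box \Diamond r is false.
    At w1: \Box \Diamond r is false, so \neg \Box \Diamond r is true.
      At w1: \Box \Diamond r requires \Diamond r at every successor {w1, w4}.
        \Diamond r fails at w1, so \Box \Diamond r is false at w1.

No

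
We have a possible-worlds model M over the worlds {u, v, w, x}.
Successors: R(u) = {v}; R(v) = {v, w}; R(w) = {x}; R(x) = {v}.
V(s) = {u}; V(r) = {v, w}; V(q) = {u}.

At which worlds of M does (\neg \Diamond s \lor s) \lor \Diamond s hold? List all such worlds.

Recall that \Diamond ψ holds at a world iff ψ holds at some accessible world.
Let φ = (\neg \Diamond s \lor s) \lor \Diamond s. Evaluate φ at each world:
  u (successors {v}): φ is true.
  v (successors {v, w}): φ is true.
  w (successors {x}): φ is true.
  x (successors {v}): φ is true.
For instance, at x:
  At x: \neg \Diamond s \lor s is true, \Diamond s is false, so (\neg \Diamond s \lor s) \lor \Diamond s is true.
    At x: \neg \Diamond s is true, s is false, so \neg \Diamond s \lor s is true.
      At x: \Diamond s is false, so \neg \Diamond s is true.
    At x: \Diamond s requires s at some successor in {v}.
      At v: s is false.
    So \Diamond s is false at x.
Satisfying worlds: {u, v, w, x}

u, v, w, x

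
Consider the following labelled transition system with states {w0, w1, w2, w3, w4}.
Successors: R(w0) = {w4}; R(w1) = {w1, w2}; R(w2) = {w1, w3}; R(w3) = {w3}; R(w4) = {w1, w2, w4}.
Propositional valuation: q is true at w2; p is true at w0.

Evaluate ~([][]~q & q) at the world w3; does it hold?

Yes

At w3: [][]~q & q is false, so ~([][]~q & q) is true.
  At w3: [][]~q is true, q is false, so [][]~q & q is false.
    At w3: [][]~q requires []~q at every successor {w3}.
      At w3: []~q is true.
    So [][]~q is true at w3.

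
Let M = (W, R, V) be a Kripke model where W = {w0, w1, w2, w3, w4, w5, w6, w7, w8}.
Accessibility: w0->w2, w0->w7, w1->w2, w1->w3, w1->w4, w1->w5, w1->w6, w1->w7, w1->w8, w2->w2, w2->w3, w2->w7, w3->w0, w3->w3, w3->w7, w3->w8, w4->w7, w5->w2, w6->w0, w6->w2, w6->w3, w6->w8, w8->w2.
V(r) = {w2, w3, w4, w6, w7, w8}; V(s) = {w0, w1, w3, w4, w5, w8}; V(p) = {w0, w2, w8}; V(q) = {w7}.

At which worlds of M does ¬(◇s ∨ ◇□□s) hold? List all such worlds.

Let φ = ¬(◇s ∨ ◇□□s). Evaluate φ at each world:
  w0 (successors {w2, w7}): φ is false.
  w1 (successors {w2, w3, w4, w5, w6, w7, w8}): φ is false.
  w2 (successors {w2, w3, w7}): φ is false.
  w3 (successors {w0, w3, w7, w8}): φ is false.
  w4 (successors {w7}): φ is false.
  w5 (successors {w2}): φ is true.
  w6 (successors {w0, w2, w3, w8}): φ is false.
  w7 (successors ∅): φ is true.
  w8 (successors {w2}): φ is true.
For instance, at w1:
  At w1: ◇s ∨ ◇□□s is true, so ¬(◇s ∨ ◇□□s) is false.
    At w1: ◇s is true, ◇□□s is true, so ◇s ∨ ◇□□s is true.
      At w1: ◇s requires s at some successor in {w2, w3, w4, w5, w6, w7, w8}.
        s holds at w3, so ◇s is true at w1.
      At w1: ◇□□s requires □□s at some successor in {w2, w3, w4, w5, w6, w7, w8}.
        □□s holds at w4, so ◇□□s is true at w1.
Satisfying worlds: {w5, w7, w8}

w5, w7, w8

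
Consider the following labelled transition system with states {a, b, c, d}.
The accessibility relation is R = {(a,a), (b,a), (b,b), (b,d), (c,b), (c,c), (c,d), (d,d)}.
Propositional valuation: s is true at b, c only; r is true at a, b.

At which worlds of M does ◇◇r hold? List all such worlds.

a, b, c

Recall that ◇ψ holds at a world iff ψ holds at some accessible world.
Let φ = ◇◇r. Evaluate φ at each world:
  a (successors {a}): φ is true.
  b (successors {a, b, d}): φ is true.
  c (successors {b, c, d}): φ is true.
  d (successors {d}): φ is false.
For instance, at a:
  At a: ◇◇r requires ◇r at some successor in {a}.
    ◇r holds at a, so ◇◇r is true at a.
      At a: ◇r requires r at some successor in {a}.
        r holds at a, so ◇r is true at a.
Satisfying worlds: {a, b, c}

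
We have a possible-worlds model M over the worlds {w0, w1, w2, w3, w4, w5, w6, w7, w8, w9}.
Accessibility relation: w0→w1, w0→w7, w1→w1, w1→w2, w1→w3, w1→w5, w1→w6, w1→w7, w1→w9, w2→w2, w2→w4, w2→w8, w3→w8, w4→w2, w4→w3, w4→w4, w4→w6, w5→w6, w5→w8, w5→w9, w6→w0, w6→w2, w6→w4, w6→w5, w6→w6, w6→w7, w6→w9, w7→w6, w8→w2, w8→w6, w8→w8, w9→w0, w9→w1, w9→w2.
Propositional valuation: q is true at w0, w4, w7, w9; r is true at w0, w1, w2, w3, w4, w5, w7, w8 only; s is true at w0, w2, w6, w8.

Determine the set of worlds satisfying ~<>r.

Recall that <>ψ holds at a world iff ψ holds at some accessible world.
Let φ = ~<>r. Evaluate φ at each world:
  w0 (successors {w1, w7}): φ is false.
  w1 (successors {w1, w2, w3, w5, w6, w7, w9}): φ is false.
  w2 (successors {w2, w4, w8}): φ is false.
  w3 (successors {w8}): φ is false.
  w4 (successors {w2, w3, w4, w6}): φ is false.
  w5 (successors {w6, w8, w9}): φ is false.
  w6 (successors {w0, w2, w4, w5, w6, w7, w9}): φ is false.
  w7 (successors {w6}): φ is true.
  w8 (successors {w2, w6, w8}): φ is false.
  w9 (successors {w0, w1, w2}): φ is false.
For instance, at w6:
  At w6: <>r is true, so ~<>r is false.
    At w6: <>r requires r at some successor in {w0, w2, w4, w5, w6, w7, w9}.
      r holds at w0, so <>r is true at w6.
Satisfying worlds: {w7}

w7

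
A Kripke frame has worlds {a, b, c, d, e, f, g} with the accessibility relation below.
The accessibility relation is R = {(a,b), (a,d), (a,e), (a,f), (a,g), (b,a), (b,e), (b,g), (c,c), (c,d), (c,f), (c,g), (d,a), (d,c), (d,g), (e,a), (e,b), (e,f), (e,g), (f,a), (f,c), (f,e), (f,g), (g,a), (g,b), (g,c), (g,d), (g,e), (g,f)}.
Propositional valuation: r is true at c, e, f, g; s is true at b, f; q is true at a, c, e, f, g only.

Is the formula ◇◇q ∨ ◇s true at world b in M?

At b: ◇◇q is true, ◇s is false, so ◇◇q ∨ ◇s is true.
  At b: ◇◇q requires ◇q at some successor in {a, e, g}.
    ◇q holds at a, so ◇◇q is true at b.
      At a: ◇q requires q at some successor in {b, d, e, f, g}.
        q holds at e, so ◇q is true at a.
  At b: ◇s requires s at some successor in {a, e, g}.
    At a: s is false.
    At e: s is false.
    At g: s is false.
  So ◇s is false at b.

Yes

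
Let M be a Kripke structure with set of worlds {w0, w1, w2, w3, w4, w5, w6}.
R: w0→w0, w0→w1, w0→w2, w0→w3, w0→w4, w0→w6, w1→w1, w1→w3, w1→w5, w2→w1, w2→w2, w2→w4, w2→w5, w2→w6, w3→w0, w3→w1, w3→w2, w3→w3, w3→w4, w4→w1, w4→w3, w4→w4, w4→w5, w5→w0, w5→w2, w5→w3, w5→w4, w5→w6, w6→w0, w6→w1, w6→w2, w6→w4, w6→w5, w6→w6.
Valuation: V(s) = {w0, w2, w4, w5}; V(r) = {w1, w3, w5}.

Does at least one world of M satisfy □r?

Yes

Recall that □ψ holds at a world iff ψ holds at every accessible world, and ◇ψ holds iff ψ holds at some accessible world.
Let φ = □r. Evaluate φ at each world:
  w0 (successors {w0, w1, w2, w3, w4, w6}): φ is false.
  w1 (successors {w1, w3, w5}): φ is true.
  w2 (successors {w1, w2, w4, w5, w6}): φ is false.
  w3 (successors {w0, w1, w2, w3, w4}): φ is false.
  w4 (successors {w1, w3, w4, w5}): φ is false.
  w5 (successors {w0, w2, w3, w4, w6}): φ is false.
  w6 (successors {w0, w1, w2, w4, w5, w6}): φ is false.
Detail at w1 (witness):
  At w1: □r requires r at every successor {w1, w3, w5}.
    At w1: r is true.
    At w3: r is true.
    At w5: r is true.
  So □r is true at w1.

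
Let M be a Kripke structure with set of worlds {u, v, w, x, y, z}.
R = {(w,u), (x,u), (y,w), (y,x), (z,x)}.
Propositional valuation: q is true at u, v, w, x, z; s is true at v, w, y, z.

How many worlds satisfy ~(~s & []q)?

4

Recall that []ψ holds at a world iff ψ holds at every accessible world, and <>ψ holds iff ψ holds at some accessible world.
Let φ = ~(~s & []q). Evaluate φ at each world:
  u (successors ∅): φ is false.
  v (successors ∅): φ is true.
  w (successors {u}): φ is true.
  x (successors {u}): φ is false.
  y (successors {w, x}): φ is true.
  z (successors {x}): φ is true.
For instance, at z:
  At z: ~s & []q is false, so ~(~s & []q) is true.
    At z: ~s is false, []q is true, so ~s & []q is false.
      At z: []q requires q at every successor {x}.
        At x: q is true.
      So []q is true at z.
Satisfying worlds: {v, w, y, z}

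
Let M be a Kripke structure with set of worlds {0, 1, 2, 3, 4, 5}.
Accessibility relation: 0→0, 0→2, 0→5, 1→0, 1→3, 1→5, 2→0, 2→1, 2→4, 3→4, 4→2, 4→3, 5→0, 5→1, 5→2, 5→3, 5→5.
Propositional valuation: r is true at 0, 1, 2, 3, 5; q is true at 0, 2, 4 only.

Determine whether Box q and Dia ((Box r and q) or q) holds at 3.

At 3: Box q is true, Dia ((Box r and q) or q) is true, so Box q and Dia ((Box r and q) or q) is true.
  At 3: Box q requires q at every successor {4}.
    At 4: q is true.
  So Box q is true at 3.
  At 3: Dia ((Box r and q) or q) requires (Box r and q) or q at some successor in {4}.
    (Box r and q) or q holds at 4, so Dia ((Box r and q) or q) is true at 3.
      At 4: Box r and q is true, q is true, so (Box r and q) or q is true.

Yes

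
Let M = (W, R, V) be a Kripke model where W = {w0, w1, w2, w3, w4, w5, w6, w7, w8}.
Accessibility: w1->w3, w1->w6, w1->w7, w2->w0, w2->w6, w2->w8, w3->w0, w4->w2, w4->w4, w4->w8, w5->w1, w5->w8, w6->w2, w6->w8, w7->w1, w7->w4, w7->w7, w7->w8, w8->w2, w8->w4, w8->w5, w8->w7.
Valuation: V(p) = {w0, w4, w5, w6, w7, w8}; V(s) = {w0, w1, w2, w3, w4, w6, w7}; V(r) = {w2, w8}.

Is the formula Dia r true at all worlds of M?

No

Recall that Dia ψ holds at a world iff ψ holds at some accessible world.
Let φ = Dia r. Evaluate φ at each world:
  w0 (successors ∅): φ is false.
  w1 (successors {w3, w6, w7}): φ is false.
  w2 (successors {w0, w6, w8}): φ is true.
  w3 (successors {w0}): φ is false.
  w4 (successors {w2, w4, w8}): φ is true.
  w5 (successors {w1, w8}): φ is true.
  w6 (successors {w2, w8}): φ is true.
  w7 (successors {w1, w4, w7, w8}): φ is true.
  w8 (successors {w2, w4, w5, w7}): φ is true.
Detail at w0 (counterexample):
  At w0: no accessible worlds, so Dia r is false.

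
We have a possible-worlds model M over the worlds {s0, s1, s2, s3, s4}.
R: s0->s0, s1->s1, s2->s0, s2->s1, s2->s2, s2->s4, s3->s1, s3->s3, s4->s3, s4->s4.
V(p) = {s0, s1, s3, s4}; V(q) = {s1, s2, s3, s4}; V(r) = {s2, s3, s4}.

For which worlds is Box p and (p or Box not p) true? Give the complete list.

s0, s1, s3, s4

Recall that Box ψ holds at a world iff ψ holds at every accessible world, and Dia ψ holds iff ψ holds at some accessible world.
Let φ = Box p and (p or Box not p). Evaluate φ at each world:
  s0 (successors {s0}): φ is true.
  s1 (successors {s1}): φ is true.
  s2 (successors {s0, s1, s2, s4}): φ is false.
  s3 (successors {s1, s3}): φ is true.
  s4 (successors {s3, s4}): φ is true.
For instance, at s3:
  At s3: Box p is true, p or Box not p is true, so Box p and (p or Box not p) is true.
    At s3: Box p requires p at every successor {s1, s3}.
      At s1: p is true.
      At s3: p is true.
    So Box p is true at s3.
    At s3: p is true, Box not p is false, so p or Box not p is true.
      At s3: Box not p requires not p at every successor {s1, s3}.
        not p fails at s1, so Box not p is false at s3.
Satisfying worlds: {s0, s1, s3, s4}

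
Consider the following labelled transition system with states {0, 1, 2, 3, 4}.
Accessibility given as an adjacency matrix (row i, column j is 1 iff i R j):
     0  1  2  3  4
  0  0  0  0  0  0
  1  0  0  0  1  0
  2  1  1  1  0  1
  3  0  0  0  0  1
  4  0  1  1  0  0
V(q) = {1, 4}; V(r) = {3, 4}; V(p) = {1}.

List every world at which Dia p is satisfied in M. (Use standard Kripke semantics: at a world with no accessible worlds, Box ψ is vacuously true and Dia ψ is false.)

Let φ = Dia p. Evaluate φ at each world:
  0 (successors ∅): φ is false.
  1 (successors {3}): φ is false.
  2 (successors {0, 1, 2, 4}): φ is true.
  3 (successors {4}): φ is false.
  4 (successors {1, 2}): φ is true.
For instance, at 3:
  At 3: Dia p requires p at some successor in {4}.
    At 4: p is false.
  So Dia p is false at 3.
Satisfying worlds: {2, 4}

2, 4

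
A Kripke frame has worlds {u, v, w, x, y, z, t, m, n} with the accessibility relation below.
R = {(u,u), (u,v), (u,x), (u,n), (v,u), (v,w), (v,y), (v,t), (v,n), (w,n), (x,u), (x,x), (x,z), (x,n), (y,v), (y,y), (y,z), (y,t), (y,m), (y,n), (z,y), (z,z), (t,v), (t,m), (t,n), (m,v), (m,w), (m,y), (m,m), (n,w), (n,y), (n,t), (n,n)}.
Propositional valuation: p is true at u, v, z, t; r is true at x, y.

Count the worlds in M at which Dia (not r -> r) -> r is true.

4

Recall that Dia ψ holds at a world iff ψ holds at some accessible world.
Let φ = Dia (not r -> r) -> r. Evaluate φ at each world:
  u (successors {u, v, x, n}): φ is false.
  v (successors {u, w, y, t, n}): φ is false.
  w (successors {n}): φ is true.
  x (successors {u, x, z, n}): φ is true.
  y (successors {v, y, z, t, m, n}): φ is true.
  z (successors {y, z}): φ is false.
  t (successors {v, m, n}): φ is true.
  m (successors {v, w, y, m}): φ is false.
  n (successors {w, y, t, n}): φ is false.
For instance, at v:
  At v: Dia (not r -> r) is true, r is false, so Dia (not r -> r) -> r is false.
    At v: Dia (not r -> r) requires not r -> r at some successor in {u, w, y, t, n}.
      not r -> r holds at y, so Dia (not r -> r) is true at v.
Satisfying worlds: {w, x, y, t}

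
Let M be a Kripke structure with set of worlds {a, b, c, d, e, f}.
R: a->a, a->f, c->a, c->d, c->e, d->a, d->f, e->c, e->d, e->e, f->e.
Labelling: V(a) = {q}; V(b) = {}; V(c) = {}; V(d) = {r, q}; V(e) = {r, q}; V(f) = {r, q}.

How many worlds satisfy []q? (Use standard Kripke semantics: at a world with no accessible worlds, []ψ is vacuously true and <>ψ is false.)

5

Let φ = []q. Evaluate φ at each world:
  a (successors {a, f}): φ is true.
  b (successors ∅): φ is true.
  c (successors {a, d, e}): φ is true.
  d (successors {a, f}): φ is true.
  e (successors {c, d, e}): φ is false.
  f (successors {e}): φ is true.
For instance, at d:
  At d: []q requires q at every successor {a, f}.
    At a: q is true.
    At f: q is true.
  So []q is true at d.
Satisfying worlds: {a, b, c, d, f}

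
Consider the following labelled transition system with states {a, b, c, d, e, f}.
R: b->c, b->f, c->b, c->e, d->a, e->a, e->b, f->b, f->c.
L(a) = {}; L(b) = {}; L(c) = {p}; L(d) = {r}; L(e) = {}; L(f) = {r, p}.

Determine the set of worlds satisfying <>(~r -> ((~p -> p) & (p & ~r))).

Recall that <>ψ holds at a world iff ψ holds at some accessible world.
Let φ = <>(~r -> ((~p -> p) & (p & ~r))). Evaluate φ at each world:
  a (successors ∅): φ is false.
  b (successors {c, f}): φ is true.
  c (successors {b, e}): φ is false.
  d (successors {a}): φ is false.
  e (successors {a, b}): φ is false.
  f (successors {b, c}): φ is true.
For instance, at c:
  At c: <>(~r -> ((~p -> p) & (p & ~r))) requires ~r -> ((~p -> p) & (p & ~r)) at some successor in {b, e}.
    At b: ~r -> ((~p -> p) & (p & ~r)) is false.
    At e: ~r -> ((~p -> p) & (p & ~r)) is false.
  So <>(~r -> ((~p -> p) & (p & ~r))) is false at c.
Satisfying worlds: {b, f}

b, f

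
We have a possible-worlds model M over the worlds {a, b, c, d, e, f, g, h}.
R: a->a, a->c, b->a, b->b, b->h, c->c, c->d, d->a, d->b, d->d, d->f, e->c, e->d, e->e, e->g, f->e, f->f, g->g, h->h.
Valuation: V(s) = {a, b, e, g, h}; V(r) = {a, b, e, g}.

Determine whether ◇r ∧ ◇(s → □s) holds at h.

No

Recall that □ψ holds at a world iff ψ holds at every accessible world, and ◇ψ holds iff ψ holds at some accessible world.
At h: ◇r is false, ◇(s → □s) is true, so ◇r ∧ ◇(s → □s) is false.
  At h: ◇r requires r at some successor in {h}.
    At h: r is false.
  So ◇r is false at h.
  At h: ◇(s → □s) requires s → □s at some successor in {h}.
    s → □s holds at h, so ◇(s → □s) is true at h.
      At h: s is true, □s is true, so s → □s is true.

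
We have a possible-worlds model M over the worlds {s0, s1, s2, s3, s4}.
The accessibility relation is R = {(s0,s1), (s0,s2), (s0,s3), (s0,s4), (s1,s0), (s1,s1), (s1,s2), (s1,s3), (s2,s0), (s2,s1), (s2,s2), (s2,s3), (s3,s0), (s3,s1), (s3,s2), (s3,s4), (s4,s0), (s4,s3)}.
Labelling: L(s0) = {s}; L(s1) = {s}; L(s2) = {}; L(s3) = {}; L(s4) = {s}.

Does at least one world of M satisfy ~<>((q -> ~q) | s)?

No

Let φ = ~<>((q -> ~q) | s). Evaluate φ at each world:
  s0 (successors {s1, s2, s3, s4}): φ is false.
  s1 (successors {s0, s1, s2, s3}): φ is false.
  s2 (successors {s0, s1, s2, s3}): φ is false.
  s3 (successors {s0, s1, s2, s4}): φ is false.
  s4 (successors {s0, s3}): φ is false.
For instance, at s3:
  At s3: <>((q -> ~q) | s) is true, so ~<>((q -> ~q) | s) is false.
    At s3: <>((q -> ~q) | s) requires (q -> ~q) | s at some successor in {s0, s1, s2, s4}.
      (q -> ~q) | s holds at s0, so <>((q -> ~q) | s) is true at s3.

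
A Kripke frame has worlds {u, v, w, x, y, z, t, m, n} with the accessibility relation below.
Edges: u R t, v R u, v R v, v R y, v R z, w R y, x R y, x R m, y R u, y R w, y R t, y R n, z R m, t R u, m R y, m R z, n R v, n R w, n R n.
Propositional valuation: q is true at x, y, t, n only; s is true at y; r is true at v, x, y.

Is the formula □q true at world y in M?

No

Recall that □ψ holds at a world iff ψ holds at every accessible world, and ◇ψ holds iff ψ holds at some accessible world.
At y: □q requires q at every successor {u, w, t, n}.
  q fails at u, so □q is false at y.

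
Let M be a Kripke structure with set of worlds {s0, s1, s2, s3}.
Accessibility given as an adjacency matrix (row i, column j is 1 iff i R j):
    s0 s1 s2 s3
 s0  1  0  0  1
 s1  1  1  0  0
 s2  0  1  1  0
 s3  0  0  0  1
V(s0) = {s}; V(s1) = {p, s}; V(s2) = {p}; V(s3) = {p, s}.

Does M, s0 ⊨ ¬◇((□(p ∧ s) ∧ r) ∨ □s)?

No

At s0: ◇((□(p ∧ s) ∧ r) ∨ □s) is true, so ¬◇((□(p ∧ s) ∧ r) ∨ □s) is false.
  At s0: ◇((□(p ∧ s) ∧ r) ∨ □s) requires (□(p ∧ s) ∧ r) ∨ □s at some successor in {s0, s3}.
    (□(p ∧ s) ∧ r) ∨ □s holds at s0, so ◇((□(p ∧ s) ∧ r) ∨ □s) is true at s0.
      At s0: □(p ∧ s) ∧ r is false, □s is true, so (□(p ∧ s) ∧ r) ∨ □s is true.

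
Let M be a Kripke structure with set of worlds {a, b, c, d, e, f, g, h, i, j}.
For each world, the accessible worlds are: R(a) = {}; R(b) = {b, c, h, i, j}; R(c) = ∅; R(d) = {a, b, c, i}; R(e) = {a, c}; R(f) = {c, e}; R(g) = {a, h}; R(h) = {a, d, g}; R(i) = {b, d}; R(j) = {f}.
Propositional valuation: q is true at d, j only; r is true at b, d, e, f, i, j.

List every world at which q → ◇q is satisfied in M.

Let φ = q → ◇q. Evaluate φ at each world:
  a (successors ∅): φ is true.
  b (successors {b, c, h, i, j}): φ is true.
  c (successors ∅): φ is true.
  d (successors {a, b, c, i}): φ is false.
  e (successors {a, c}): φ is true.
  f (successors {c, e}): φ is true.
  g (successors {a, h}): φ is true.
  h (successors {a, d, g}): φ is true.
  i (successors {b, d}): φ is true.
  j (successors {f}): φ is false.
For instance, at g:
  At g: q is false, ◇q is false, so q → ◇q is true.
    At g: ◇q requires q at some successor in {a, h}.
      At a: q is false.
      At h: q is false.
    So ◇q is false at g.
Satisfying worlds: {a, b, c, e, f, g, h, i}

a, b, c, e, f, g, h, i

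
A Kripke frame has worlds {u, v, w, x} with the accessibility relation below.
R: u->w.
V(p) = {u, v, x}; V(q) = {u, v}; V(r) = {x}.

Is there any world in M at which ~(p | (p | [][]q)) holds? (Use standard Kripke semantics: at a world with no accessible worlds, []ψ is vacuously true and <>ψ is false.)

No

Recall that []ψ holds at a world iff ψ holds at every accessible world, and <>ψ holds iff ψ holds at some accessible world.
Let φ = ~(p | (p | [][]q)). Evaluate φ at each world:
  u (successors {w}): φ is false.
  v (successors ∅): φ is false.
  w (successors ∅): φ is false.
  x (successors ∅): φ is false.
For instance, at u:
  At u: p | (p | [][]q) is true, so ~(p | (p | [][]q)) is false.
    At u: p is true, p | [][]q is true, so p | (p | [][]q) is true.
      At u: p is true, [][]q is true, so p | [][]q is true.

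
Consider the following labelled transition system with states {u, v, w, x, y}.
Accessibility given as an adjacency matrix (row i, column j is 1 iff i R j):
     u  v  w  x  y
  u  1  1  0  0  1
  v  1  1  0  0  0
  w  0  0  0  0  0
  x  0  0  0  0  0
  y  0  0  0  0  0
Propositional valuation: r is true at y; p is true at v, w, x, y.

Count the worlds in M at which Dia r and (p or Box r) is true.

0

Let φ = Dia r and (p or Box r). Evaluate φ at each world:
  u (successors {u, v, y}): φ is false.
  v (successors {u, v}): φ is false.
  w (successors ∅): φ is false.
  x (successors ∅): φ is false.
  y (successors ∅): φ is false.
For instance, at u:
  At u: Dia r is true, p or Box r is false, so Dia r and (p or Box r) is false.
    At u: Dia r requires r at some successor in {u, v, y}.
      r holds at y, so Dia r is true at u.
    At u: p is false, Box r is false, so p or Box r is false.
      At u: Box r requires r at every successor {u, v, y}.
        r fails at u, so Box r is false at u.
Satisfying worlds: none.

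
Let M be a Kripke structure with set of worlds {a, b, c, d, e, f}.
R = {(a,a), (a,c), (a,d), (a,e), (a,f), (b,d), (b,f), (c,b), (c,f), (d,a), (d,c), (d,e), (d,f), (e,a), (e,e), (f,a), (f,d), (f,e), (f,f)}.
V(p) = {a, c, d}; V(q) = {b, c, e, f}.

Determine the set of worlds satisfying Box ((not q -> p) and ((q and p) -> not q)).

Let φ = Box ((not q -> p) and ((q and p) -> not q)). Evaluate φ at each world:
  a (successors {a, c, d, e, f}): φ is false.
  b (successors {d, f}): φ is true.
  c (successors {b, f}): φ is true.
  d (successors {a, c, e, f}): φ is false.
  e (successors {a, e}): φ is true.
  f (successors {a, d, e, f}): φ is true.
For instance, at d:
  At d: Box ((not q -> p) and ((q and p) -> not q)) requires (not q -> p) and ((q and p) -> not q) at every successor {a, c, e, f}.
    (not q -> p) and ((q and p) -> not q) fails at c, so Box ((not q -> p) and ((q and p) -> not q)) is false at d.
Satisfying worlds: {b, c, e, f}

b, c, e, f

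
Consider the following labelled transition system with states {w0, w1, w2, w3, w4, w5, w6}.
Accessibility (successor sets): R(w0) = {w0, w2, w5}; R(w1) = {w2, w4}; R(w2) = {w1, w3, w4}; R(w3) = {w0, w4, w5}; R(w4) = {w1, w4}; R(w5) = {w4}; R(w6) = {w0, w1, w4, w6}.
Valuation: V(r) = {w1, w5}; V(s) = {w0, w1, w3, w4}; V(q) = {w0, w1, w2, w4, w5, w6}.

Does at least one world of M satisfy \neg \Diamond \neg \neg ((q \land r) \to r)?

No

Let φ = \neg \Diamond \neg \neg ((q \land r) \to r). Evaluate φ at each world:
  w0 (successors {w0, w2, w5}): φ is false.
  w1 (successors {w2, w4}): φ is false.
  w2 (successors {w1, w3, w4}): φ is false.
  w3 (successors {w0, w4, w5}): φ is false.
  w4 (successors {w1, w4}): φ is false.
  w5 (successors {w4}): φ is false.
  w6 (successors {w0, w1, w4, w6}): φ is false.
For instance, at w4:
  At w4: \Diamond \neg \neg ((q \land r) \to r) is true, so \neg \Diamond \neg \neg ((q \land r) \to r) is false.
    At w4: \Diamond \neg \neg ((q \land r) \to r) requires \neg \neg ((q \land r) \to r) at some successor in {w1, w4}.
      \neg \neg ((q \land r) \to r) holds at w1, so \Diamond \neg \neg ((q \land r) \to r) is true at w4.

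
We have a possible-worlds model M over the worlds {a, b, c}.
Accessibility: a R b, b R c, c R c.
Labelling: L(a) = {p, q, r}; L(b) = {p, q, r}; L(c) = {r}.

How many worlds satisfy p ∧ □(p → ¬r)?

1

Let φ = p ∧ □(p → ¬r). Evaluate φ at each world:
  a (successors {b}): φ is false.
  b (successors {c}): φ is true.
  c (successors {c}): φ is false.
For instance, at c:
  At c: p is false, □(p → ¬r) is true, so p ∧ □(p → ¬r) is false.
    At c: □(p → ¬r) requires p → ¬r at every successor {c}.
      At c: p → ¬r is true.
    So □(p → ¬r) is true at c.
Satisfying worlds: {b}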